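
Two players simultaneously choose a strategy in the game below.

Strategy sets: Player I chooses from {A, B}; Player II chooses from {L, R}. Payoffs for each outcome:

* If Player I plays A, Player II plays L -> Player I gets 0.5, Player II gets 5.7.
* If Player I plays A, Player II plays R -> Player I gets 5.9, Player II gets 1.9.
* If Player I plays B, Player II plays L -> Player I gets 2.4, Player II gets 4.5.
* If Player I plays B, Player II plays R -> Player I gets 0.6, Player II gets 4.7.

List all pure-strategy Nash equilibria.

There is no pure-strategy Nash equilibrium.

(A, L): Player I can switch to B (0.5 → 2.4). Not NE.
(A, R): Player II can switch to L (1.9 → 5.7). Not NE.
(B, L): Player II can switch to R (4.5 → 4.7). Not NE.
(B, R): Player I can switch to A (0.6 → 5.9). Not NE.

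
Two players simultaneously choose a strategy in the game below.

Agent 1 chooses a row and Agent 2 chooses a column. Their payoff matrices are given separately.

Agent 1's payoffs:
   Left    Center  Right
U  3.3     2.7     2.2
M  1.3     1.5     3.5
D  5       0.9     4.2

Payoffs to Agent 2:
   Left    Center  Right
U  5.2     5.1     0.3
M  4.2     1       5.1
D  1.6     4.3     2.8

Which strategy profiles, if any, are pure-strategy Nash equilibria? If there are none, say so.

(U, Left): Agent 1 can switch to D (3.3 → 5). Not NE.
(U, Center): Agent 2 can switch to Left (5.1 → 5.2). Not NE.
(U, Right): Agent 1 can switch to M (2.2 → 3.5). Not NE.
(M, Left): Agent 1 can switch to U (1.3 → 3.3). Not NE.
(M, Center): Agent 1 can switch to U (1.5 → 2.7). Not NE.
(M, Right): Agent 1 can switch to D (3.5 → 4.2). Not NE.
(D, Left): Agent 2 can switch to Center (1.6 → 4.3). Not NE.
(D, Center): Agent 1 can switch to U (0.9 → 2.7). Not NE.
(D, Right): Agent 2 can switch to Center (2.8 → 4.3). Not NE.

No pure-strategy Nash equilibrium.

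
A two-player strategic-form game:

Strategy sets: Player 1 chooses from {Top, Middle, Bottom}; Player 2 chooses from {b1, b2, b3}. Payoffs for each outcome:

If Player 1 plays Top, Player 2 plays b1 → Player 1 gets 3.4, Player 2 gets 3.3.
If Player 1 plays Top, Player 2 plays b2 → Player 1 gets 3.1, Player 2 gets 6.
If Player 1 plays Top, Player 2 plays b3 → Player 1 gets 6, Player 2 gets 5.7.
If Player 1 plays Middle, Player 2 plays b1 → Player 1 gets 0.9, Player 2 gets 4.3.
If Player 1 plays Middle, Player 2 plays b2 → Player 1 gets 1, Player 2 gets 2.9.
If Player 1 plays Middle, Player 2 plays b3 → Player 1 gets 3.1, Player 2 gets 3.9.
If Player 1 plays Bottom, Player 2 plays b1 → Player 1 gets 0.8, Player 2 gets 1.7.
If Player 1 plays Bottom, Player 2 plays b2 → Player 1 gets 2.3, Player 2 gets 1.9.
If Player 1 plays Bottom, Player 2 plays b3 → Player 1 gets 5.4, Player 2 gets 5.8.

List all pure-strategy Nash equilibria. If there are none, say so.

Check each profile: it is a Nash equilibrium iff no player can strictly gain by switching unilaterally.
(Top, b1): Player 2 can switch to b2 (3.3 → 6). Not NE.
(Top, b2): Player 1 gets 3.1, best alternative 2.3; Player 2 gets 6, best alternative 5.7. No profitable deviation — NE.
(Top, b3): Player 2 can switch to b2 (5.7 → 6). Not NE.
(Middle, b1): Player 1 can switch to Top (0.9 → 3.4). Not NE.
(Middle, b2): Player 1 can switch to Top (1 → 3.1). Not NE.
(Middle, b3): Player 1 can switch to Top (3.1 → 6). Not NE.
(Bottom, b1): Player 1 can switch to Top (0.8 → 3.4). Not NE.
(Bottom, b2): Player 1 can switch to Top (2.3 → 3.1). Not NE.
(Bottom, b3): Player 1 can switch to Top (5.4 → 6). Not NE.

The unique pure-strategy Nash equilibrium is (Top, b2).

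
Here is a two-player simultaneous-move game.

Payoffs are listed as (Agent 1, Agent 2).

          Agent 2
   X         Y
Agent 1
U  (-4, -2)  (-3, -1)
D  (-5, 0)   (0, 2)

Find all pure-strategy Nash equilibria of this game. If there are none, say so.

(U, X): Agent 2 can switch to Y (-2 → -1). Not NE.
(U, Y): Agent 1 can switch to D (-3 → 0). Not NE.
(D, X): Agent 1 can switch to U (-5 → -4). Not NE.
(D, Y): Agent 1 gets 0, best alternative -3; Agent 2 gets 2, best alternative 0. No profitable deviation — NE.

Pure NE: (D, Y)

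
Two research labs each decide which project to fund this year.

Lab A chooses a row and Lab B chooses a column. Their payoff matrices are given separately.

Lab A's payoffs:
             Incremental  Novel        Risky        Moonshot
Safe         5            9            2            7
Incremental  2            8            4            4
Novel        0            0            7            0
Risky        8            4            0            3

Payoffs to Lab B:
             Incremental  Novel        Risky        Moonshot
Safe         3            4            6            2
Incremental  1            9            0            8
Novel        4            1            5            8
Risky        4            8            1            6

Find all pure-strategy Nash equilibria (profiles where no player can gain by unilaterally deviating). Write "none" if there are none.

Mark each player's best response to every combination of opponents' strategies; a profile where every player is best-responding is a pure Nash equilibrium.
Lab A against Incremental: payoffs 5, 2, 0, 8 → best response Risky.
Lab A against Novel: payoffs 9, 8, 0, 4 → best response Safe.
Lab A against Risky: payoffs 2, 4, 7, 0 → best response Novel.
Lab A against Moonshot: payoffs 7, 4, 0, 3 → best response Safe.
Lab B against Safe: payoffs 3, 4, 6, 2 → best response Risky.
Lab B against Incremental: payoffs 1, 9, 0, 8 → best response Novel.
Lab B against Novel: payoffs 4, 1, 5, 8 → best response Moonshot.
Lab B against Risky: payoffs 4, 8, 1, 6 → best response Novel.
No profile is a mutual best response for all players.

No pure-strategy Nash equilibrium.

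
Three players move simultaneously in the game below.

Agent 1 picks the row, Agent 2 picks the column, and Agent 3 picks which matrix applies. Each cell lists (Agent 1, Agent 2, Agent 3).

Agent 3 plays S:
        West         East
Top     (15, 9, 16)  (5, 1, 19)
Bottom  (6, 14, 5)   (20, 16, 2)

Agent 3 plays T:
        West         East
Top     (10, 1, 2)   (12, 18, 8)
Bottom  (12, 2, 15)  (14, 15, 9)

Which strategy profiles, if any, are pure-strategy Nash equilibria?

Pure-strategy Nash equilibria: (Top, West, S); (Bottom, East, T)

For each strategy profile, look for a profitable unilateral deviation.
(Top, West, S): Agent 1 gets 15, best alternative 6; Agent 2 gets 9, best alternative 1; Agent 3 gets 16, best alternative 2. No profitable deviation — NE.
(Top, West, T): Agent 1 can switch to Bottom (10 → 12). Not NE.
(Top, East, S): Agent 1 can switch to Bottom (5 → 20). Not NE.
(Top, East, T): Agent 1 can switch to Bottom (12 → 14). Not NE.
(Bottom, West, S): Agent 1 can switch to Top (6 → 15). Not NE.
(Bottom, West, T): Agent 2 can switch to East (2 → 15). Not NE.
(Bottom, East, S): Agent 3 can switch to T (2 → 9). Not NE.
(Bottom, East, T): Agent 1 gets 14, best alternative 12; Agent 2 gets 15, best alternative 2; Agent 3 gets 9, best alternative 2. No profitable deviation — NE.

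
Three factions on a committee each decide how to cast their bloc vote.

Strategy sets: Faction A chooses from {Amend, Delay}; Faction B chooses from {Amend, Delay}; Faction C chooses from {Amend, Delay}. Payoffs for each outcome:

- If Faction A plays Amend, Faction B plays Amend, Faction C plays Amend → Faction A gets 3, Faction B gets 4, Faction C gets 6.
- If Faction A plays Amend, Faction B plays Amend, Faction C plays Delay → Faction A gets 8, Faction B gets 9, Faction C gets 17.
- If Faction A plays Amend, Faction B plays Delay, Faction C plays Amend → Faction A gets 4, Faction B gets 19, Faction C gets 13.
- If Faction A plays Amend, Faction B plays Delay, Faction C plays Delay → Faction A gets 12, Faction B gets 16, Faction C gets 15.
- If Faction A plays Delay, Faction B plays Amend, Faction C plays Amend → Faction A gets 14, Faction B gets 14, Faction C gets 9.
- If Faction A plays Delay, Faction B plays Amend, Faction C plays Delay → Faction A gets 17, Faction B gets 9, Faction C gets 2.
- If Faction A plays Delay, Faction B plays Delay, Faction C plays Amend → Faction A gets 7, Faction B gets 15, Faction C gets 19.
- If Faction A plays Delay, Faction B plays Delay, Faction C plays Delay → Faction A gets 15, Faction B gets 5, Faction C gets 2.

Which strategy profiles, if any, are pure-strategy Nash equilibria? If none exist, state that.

The unique pure-strategy Nash equilibrium is (Delay, Delay, Amend).

Check each profile: it is a Nash equilibrium iff no player can strictly gain by switching unilaterally.
(Amend, Amend, Amend): Faction A can switch to Delay (3 → 14). Not NE.
(Amend, Amend, Delay): Faction A can switch to Delay (8 → 17). Not NE.
(Amend, Delay, Amend): Faction A can switch to Delay (4 → 7). Not NE.
(Amend, Delay, Delay): Faction A can switch to Delay (12 → 15). Not NE.
(Delay, Amend, Amend): Faction B can switch to Delay (14 → 15). Not NE.
(Delay, Amend, Delay): Faction C can switch to Amend (2 → 9). Not NE.
(Delay, Delay, Amend): Faction A gets 7, best alternative 4; Faction B gets 15, best alternative 14; Faction C gets 19, best alternative 2. No profitable deviation — NE.
(Delay, Delay, Delay): Faction B can switch to Amend (5 → 9). Not NE.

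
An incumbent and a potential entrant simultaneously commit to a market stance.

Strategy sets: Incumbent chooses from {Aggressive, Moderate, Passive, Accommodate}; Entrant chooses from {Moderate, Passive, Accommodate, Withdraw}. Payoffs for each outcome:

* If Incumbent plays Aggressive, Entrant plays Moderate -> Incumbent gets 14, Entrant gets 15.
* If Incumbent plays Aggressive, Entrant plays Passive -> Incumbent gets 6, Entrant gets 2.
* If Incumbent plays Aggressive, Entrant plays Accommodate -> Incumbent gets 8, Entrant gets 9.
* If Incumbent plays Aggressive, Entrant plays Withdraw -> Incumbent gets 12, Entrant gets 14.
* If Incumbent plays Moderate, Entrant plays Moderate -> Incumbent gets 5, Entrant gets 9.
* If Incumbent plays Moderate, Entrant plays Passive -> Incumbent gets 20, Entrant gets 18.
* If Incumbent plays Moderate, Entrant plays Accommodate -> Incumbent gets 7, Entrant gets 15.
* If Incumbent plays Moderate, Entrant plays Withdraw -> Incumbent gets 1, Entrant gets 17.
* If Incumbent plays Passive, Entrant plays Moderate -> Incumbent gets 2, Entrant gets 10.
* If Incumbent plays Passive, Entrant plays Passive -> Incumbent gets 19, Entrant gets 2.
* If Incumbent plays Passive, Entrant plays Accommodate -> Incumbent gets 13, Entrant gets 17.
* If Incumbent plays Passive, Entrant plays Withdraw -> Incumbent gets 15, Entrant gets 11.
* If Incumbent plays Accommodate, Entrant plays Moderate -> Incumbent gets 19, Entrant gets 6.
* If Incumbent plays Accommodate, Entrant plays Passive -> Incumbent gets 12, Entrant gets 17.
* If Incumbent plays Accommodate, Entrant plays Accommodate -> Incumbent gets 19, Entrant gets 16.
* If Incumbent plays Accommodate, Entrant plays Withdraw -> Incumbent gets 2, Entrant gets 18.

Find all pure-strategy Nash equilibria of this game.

(Aggressive, Moderate): Incumbent can switch to Accommodate (14 → 19). Not NE.
(Aggressive, Passive): Incumbent can switch to Moderate (6 → 20). Not NE.
(Aggressive, Accommodate): Incumbent can switch to Passive (8 → 13). Not NE.
(Aggressive, Withdraw): Incumbent can switch to Passive (12 → 15). Not NE.
(Moderate, Moderate): Incumbent can switch to Aggressive (5 → 14). Not NE.
(Moderate, Passive): Incumbent gets 20, best alternative 19; Entrant gets 18, best alternative 17. No profitable deviation — NE.
(Moderate, Accommodate): Incumbent can switch to Aggressive (7 → 8). Not NE.
(Moderate, Withdraw): Incumbent can switch to Aggressive (1 → 12). Not NE.
(Passive, Moderate): Incumbent can switch to Aggressive (2 → 14). Not NE.
(The remaining 7 profiles each have a profitable deviation by the same check.)

Pure NE: (Moderate, Passive)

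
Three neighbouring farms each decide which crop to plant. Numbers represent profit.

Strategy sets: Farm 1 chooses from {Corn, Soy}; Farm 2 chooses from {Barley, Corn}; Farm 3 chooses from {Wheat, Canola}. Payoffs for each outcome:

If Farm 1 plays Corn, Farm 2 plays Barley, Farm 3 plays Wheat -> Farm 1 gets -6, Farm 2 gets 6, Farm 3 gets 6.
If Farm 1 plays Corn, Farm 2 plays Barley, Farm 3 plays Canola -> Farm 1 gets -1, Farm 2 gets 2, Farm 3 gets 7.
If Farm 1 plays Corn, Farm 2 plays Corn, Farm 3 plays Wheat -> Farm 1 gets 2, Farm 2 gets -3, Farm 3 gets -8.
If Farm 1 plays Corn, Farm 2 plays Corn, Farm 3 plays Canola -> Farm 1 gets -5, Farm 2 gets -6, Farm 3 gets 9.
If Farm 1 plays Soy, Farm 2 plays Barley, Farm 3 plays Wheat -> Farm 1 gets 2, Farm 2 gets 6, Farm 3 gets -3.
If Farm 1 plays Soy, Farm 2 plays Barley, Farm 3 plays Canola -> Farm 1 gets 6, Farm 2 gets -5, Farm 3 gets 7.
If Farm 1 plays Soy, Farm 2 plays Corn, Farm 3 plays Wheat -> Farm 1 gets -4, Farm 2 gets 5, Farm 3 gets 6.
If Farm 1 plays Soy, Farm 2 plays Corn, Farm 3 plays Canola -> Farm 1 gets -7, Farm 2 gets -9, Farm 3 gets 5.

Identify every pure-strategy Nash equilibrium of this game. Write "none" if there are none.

Farm 1 against (Barley, Wheat): payoffs -6, 2 → best response Soy.
Farm 1 against (Barley, Canola): payoffs -1, 6 → best response Soy.
Farm 1 against (Corn, Wheat): payoffs 2, -4 → best response Corn.
Farm 1 against (Corn, Canola): payoffs -5, -7 → best response Corn.
Farm 2 against (Corn, Wheat): payoffs 6, -3 → best response Barley.
Farm 2 against (Corn, Canola): payoffs 2, -6 → best response Barley.
Farm 2 against (Soy, Wheat): payoffs 6, 5 → best response Barley.
Farm 2 against (Soy, Canola): payoffs -5, -9 → best response Barley.
Farm 3 against (Corn, Barley): payoffs 6, 7 → best response Canola.
Farm 3 against (Corn, Corn): payoffs -8, 9 → best response Canola.
Farm 3 against (Soy, Barley): payoffs -3, 7 → best response Canola.
Farm 3 against (Soy, Corn): payoffs 6, 5 → best response Wheat.
Mutual best responses: (Soy, Barley, Canola).

Pure NE: (Soy, Barley, Canola)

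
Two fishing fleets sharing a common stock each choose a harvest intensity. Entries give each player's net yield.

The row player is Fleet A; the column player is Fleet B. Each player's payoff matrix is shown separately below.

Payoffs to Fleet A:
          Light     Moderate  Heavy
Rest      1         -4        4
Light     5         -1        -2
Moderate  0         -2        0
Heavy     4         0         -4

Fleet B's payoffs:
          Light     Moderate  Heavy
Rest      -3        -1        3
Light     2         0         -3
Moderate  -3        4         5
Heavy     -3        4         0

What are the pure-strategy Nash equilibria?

Fleet A against Light: payoffs 1, 5, 0, 4 → best response Light.
Fleet A against Moderate: payoffs -4, -1, -2, 0 → best response Heavy.
Fleet A against Heavy: payoffs 4, -2, 0, -4 → best response Rest.
Fleet B against Rest: payoffs -3, -1, 3 → best response Heavy.
Fleet B against Light: payoffs 2, 0, -3 → best response Light.
Fleet B against Moderate: payoffs -3, 4, 5 → best response Heavy.
Fleet B against Heavy: payoffs -3, 4, 0 → best response Moderate.
Mutual best responses: (Rest, Heavy); (Light, Light); (Heavy, Moderate).

The pure Nash equilibria are (Rest, Heavy), (Light, Light), (Heavy, Moderate).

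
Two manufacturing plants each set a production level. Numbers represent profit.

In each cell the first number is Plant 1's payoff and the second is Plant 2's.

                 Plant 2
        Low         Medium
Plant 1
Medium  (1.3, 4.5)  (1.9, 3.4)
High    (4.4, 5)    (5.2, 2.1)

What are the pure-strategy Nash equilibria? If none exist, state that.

(Medium, Low): Plant 1 can switch to High (1.3 → 4.4). Not NE.
(Medium, Medium): Plant 1 can switch to High (1.9 → 5.2). Not NE.
(High, Low): Plant 1 gets 4.4, best alternative 1.3; Plant 2 gets 5, best alternative 2.1. No profitable deviation — NE.
(High, Medium): Plant 2 can switch to Low (2.1 → 5). Not NE.

(High, Low)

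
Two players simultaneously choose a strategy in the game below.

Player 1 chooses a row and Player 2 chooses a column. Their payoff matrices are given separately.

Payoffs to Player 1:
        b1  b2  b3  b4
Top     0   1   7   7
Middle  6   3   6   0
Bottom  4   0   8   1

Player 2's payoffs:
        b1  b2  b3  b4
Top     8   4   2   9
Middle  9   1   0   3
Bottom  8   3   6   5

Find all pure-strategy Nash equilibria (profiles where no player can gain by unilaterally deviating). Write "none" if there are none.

Mark each player's best response to every combination of opponents' strategies; a profile where every player is best-responding is a pure Nash equilibrium.
Player 1 against b1: payoffs 0, 6, 4 → best response Middle.
Player 1 against b2: payoffs 1, 3, 0 → best response Middle.
Player 1 against b3: payoffs 7, 6, 8 → best response Bottom.
Player 1 against b4: payoffs 7, 0, 1 → best response Top.
Player 2 against Top: payoffs 8, 4, 2, 9 → best response b4.
Player 2 against Middle: payoffs 9, 1, 0, 3 → best response b1.
Player 2 against Bottom: payoffs 8, 3, 6, 5 → best response b1.
Mutual best responses: (Top, b4); (Middle, b1).

The pure Nash equilibria are (Top, b4) and (Middle, b1).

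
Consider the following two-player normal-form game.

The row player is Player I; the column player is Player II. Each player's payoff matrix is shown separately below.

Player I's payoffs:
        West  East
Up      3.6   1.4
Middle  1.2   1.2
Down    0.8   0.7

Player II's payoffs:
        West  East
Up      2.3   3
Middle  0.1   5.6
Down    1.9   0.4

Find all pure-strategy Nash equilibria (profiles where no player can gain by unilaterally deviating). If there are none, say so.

For each player, find the best response to each opponent profile; mutual best responses are the pure NE.
Player I against West: payoffs 3.6, 1.2, 0.8 → best response Up.
Player I against East: payoffs 1.4, 1.2, 0.7 → best response Up.
Player II against Up: payoffs 2.3, 3 → best response East.
Player II against Middle: payoffs 0.1, 5.6 → best response East.
Player II against Down: payoffs 1.9, 0.4 → best response West.
Mutual best responses: (Up, East).

(Up, East)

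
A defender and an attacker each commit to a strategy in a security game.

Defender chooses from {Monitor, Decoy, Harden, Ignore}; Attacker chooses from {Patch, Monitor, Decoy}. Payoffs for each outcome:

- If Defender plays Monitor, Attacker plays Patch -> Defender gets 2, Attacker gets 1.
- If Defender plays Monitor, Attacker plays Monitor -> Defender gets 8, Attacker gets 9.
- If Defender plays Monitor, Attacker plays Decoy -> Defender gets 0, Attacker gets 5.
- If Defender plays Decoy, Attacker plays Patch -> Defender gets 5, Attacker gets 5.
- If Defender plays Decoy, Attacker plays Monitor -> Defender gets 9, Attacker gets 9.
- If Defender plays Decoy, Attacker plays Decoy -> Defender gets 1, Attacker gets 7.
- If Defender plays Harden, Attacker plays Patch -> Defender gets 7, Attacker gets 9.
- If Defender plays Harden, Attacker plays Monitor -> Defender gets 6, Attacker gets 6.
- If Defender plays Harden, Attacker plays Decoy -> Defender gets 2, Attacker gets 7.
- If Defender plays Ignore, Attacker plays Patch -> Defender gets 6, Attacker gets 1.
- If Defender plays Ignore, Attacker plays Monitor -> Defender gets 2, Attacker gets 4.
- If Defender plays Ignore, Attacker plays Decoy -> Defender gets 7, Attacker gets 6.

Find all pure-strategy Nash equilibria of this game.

Defender against Patch: payoffs 2, 5, 7, 6 → best response Harden.
Defender against Monitor: payoffs 8, 9, 6, 2 → best response Decoy.
Defender against Decoy: payoffs 0, 1, 2, 7 → best response Ignore.
Attacker against Monitor: payoffs 1, 9, 5 → best response Monitor.
Attacker against Decoy: payoffs 5, 9, 7 → best response Monitor.
Attacker against Harden: payoffs 9, 6, 7 → best response Patch.
Attacker against Ignore: payoffs 1, 4, 6 → best response Decoy.
Mutual best responses: (Decoy, Monitor); (Harden, Patch); (Ignore, Decoy).

(Decoy, Monitor) and (Harden, Patch) and (Ignore, Decoy)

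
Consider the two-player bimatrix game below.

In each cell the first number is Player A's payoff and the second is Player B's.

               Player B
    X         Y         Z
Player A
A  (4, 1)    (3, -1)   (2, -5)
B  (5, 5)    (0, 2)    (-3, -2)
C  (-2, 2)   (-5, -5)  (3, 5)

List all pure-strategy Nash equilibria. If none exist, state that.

Pure-strategy Nash equilibria: (B, X) and (C, Z)

(A, X): Player A can switch to B (4 → 5). Not NE.
(A, Y): Player B can switch to X (-1 → 1). Not NE.
(A, Z): Player A can switch to C (2 → 3). Not NE.
(B, X): Player A gets 5, best alternative 4; Player B gets 5, best alternative 2. No profitable deviation — NE.
(B, Y): Player A can switch to A (0 → 3). Not NE.
(B, Z): Player A can switch to A (-3 → 2). Not NE.
(C, X): Player A can switch to A (-2 → 4). Not NE.
(C, Y): Player A can switch to A (-5 → 3). Not NE.
(C, Z): Player A gets 3, best alternative 2; Player B gets 5, best alternative 2. No profitable deviation — NE.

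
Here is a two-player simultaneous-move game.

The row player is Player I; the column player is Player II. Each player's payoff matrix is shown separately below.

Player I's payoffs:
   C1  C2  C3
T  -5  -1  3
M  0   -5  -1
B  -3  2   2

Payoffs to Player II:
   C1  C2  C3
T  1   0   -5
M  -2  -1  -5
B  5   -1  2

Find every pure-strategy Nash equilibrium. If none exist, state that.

No pure-strategy Nash equilibrium.

Player I against C1: payoffs -5, 0, -3 → best response M.
Player I against C2: payoffs -1, -5, 2 → best response B.
Player I against C3: payoffs 3, -1, 2 → best response T.
Player II against T: payoffs 1, 0, -5 → best response C1.
Player II against M: payoffs -2, -1, -5 → best response C2.
Player II against B: payoffs 5, -1, 2 → best response C1.
No profile is a mutual best response for all players.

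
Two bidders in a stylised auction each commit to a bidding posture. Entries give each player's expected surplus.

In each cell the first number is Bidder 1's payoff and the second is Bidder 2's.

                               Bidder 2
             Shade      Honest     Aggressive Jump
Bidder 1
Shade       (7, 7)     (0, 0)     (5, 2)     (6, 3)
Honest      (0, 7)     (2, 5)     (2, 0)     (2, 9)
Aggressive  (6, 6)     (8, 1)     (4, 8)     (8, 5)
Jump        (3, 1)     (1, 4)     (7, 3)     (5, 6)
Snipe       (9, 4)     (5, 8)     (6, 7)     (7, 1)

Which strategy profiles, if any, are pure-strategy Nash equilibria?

No pure-strategy Nash equilibrium.

(Shade, Shade): Bidder 1 can switch to Snipe (7 → 9). Not NE.
(Shade, Honest): Bidder 1 can switch to Honest (0 → 2). Not NE.
(Shade, Aggressive): Bidder 1 can switch to Jump (5 → 7). Not NE.
(Shade, Jump): Bidder 1 can switch to Aggressive (6 → 8). Not NE.
(Honest, Shade): Bidder 1 can switch to Shade (0 → 7). Not NE.
(Honest, Honest): Bidder 1 can switch to Aggressive (2 → 8). Not NE.
(Honest, Aggressive): Bidder 1 can switch to Shade (2 → 5). Not NE.
(Honest, Jump): Bidder 1 can switch to Shade (2 → 6). Not NE.
(Aggressive, Shade): Bidder 1 can switch to Shade (6 → 7). Not NE.
(Aggressive, Honest): Bidder 2 can switch to Shade (1 → 6). Not NE.
(Aggressive, Aggressive): Bidder 1 can switch to Shade (4 → 5). Not NE.
(Aggressive, Jump): Bidder 2 can switch to Shade (5 → 6). Not NE.
(The remaining 8 profiles each have a profitable deviation by the same check.)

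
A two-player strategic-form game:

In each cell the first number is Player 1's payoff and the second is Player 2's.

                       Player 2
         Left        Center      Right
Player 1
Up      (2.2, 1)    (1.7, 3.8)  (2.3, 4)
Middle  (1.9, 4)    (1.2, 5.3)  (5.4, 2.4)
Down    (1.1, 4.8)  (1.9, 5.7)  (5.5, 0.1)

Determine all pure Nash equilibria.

The unique pure-strategy Nash equilibrium is (Down, Center).

For each strategy profile, look for a profitable unilateral deviation.
(Up, Left): Player 2 can switch to Center (1 → 3.8). Not NE.
(Up, Center): Player 1 can switch to Down (1.7 → 1.9). Not NE.
(Up, Right): Player 1 can switch to Middle (2.3 → 5.4). Not NE.
(Middle, Left): Player 1 can switch to Up (1.9 → 2.2). Not NE.
(Middle, Center): Player 1 can switch to Up (1.2 → 1.7). Not NE.
(Middle, Right): Player 1 can switch to Down (5.4 → 5.5). Not NE.
(Down, Center): Player 1 gets 1.9, best alternative 1.7; Player 2 gets 5.7, best alternative 4.8. No profitable deviation — NE.
(The remaining 2 profiles each have a profitable deviation by the same check.)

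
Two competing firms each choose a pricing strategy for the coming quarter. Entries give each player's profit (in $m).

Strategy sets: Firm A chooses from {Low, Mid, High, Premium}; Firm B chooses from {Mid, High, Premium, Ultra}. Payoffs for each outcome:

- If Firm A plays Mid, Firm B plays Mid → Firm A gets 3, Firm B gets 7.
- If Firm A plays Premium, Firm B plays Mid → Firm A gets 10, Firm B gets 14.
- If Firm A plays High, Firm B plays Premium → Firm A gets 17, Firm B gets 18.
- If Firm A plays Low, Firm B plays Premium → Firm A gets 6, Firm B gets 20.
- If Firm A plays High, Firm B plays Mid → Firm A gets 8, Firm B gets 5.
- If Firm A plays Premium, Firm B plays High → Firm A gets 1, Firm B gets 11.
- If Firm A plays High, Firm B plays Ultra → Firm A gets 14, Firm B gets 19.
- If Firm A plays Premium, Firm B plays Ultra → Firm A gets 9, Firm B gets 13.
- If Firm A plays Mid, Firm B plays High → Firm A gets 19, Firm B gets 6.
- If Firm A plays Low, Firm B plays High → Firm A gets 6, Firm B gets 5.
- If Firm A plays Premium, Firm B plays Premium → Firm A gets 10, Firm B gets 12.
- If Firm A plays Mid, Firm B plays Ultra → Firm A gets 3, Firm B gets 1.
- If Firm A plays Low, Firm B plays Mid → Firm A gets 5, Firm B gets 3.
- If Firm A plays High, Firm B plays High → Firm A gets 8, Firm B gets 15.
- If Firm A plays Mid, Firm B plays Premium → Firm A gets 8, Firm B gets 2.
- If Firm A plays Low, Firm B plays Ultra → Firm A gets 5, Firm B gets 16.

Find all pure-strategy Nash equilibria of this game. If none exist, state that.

(High, Ultra), (Premium, Mid)

(Low, Mid): Firm A can switch to High (5 → 8). Not NE.
(Low, High): Firm A can switch to Mid (6 → 19). Not NE.
(Low, Premium): Firm A can switch to Mid (6 → 8). Not NE.
(Low, Ultra): Firm A can switch to High (5 → 14). Not NE.
(Mid, Mid): Firm A can switch to Low (3 → 5). Not NE.
(Mid, High): Firm B can switch to Mid (6 → 7). Not NE.
(High, Ultra): Firm A gets 14, best alternative 9; Firm B gets 19, best alternative 18. No profitable deviation — NE.
(Premium, Mid): Firm A gets 10, best alternative 8; Firm B gets 14, best alternative 13. No profitable deviation — NE.
(The remaining 8 profiles each have a profitable deviation by the same check.)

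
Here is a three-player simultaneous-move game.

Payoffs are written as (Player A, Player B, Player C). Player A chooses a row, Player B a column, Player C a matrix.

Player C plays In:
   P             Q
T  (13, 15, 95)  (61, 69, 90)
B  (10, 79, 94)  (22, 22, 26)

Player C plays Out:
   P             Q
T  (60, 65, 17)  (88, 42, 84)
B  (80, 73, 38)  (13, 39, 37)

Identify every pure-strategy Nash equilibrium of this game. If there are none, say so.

Player A against (P, In): payoffs 13, 10 → best response T.
Player A against (P, Out): payoffs 60, 80 → best response B.
Player A against (Q, In): payoffs 61, 22 → best response T.
Player A against (Q, Out): payoffs 88, 13 → best response T.
Player B against (T, In): payoffs 15, 69 → best response Q.
Player B against (T, Out): payoffs 65, 42 → best response P.
Player B against (B, In): payoffs 79, 22 → best response P.
Player B against (B, Out): payoffs 73, 39 → best response P.
Player C against (T, P): payoffs 95, 17 → best response In.
Player C against (T, Q): payoffs 90, 84 → best response In.
Player C against (B, P): payoffs 94, 38 → best response In.
Player C against (B, Q): payoffs 26, 37 → best response Out.
Mutual best responses: (T, Q, In).

The unique pure-strategy Nash equilibrium is (T, Q, In).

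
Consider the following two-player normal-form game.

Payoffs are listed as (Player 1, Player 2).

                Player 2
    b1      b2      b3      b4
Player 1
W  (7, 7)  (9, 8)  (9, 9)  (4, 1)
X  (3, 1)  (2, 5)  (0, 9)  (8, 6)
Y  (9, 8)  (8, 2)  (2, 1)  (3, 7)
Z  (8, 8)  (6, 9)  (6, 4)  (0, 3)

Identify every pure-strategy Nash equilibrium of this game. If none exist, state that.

(W, b3), (Y, b1)

Check each profile: it is a Nash equilibrium iff no player can strictly gain by switching unilaterally.
(W, b1): Player 1 can switch to Y (7 → 9). Not NE.
(W, b2): Player 2 can switch to b3 (8 → 9). Not NE.
(W, b3): Player 1 gets 9, best alternative 6; Player 2 gets 9, best alternative 8. No profitable deviation — NE.
(W, b4): Player 1 can switch to X (4 → 8). Not NE.
(X, b1): Player 1 can switch to W (3 → 7). Not NE.
(X, b2): Player 1 can switch to W (2 → 9). Not NE.
(X, b3): Player 1 can switch to W (0 → 9). Not NE.
(X, b4): Player 2 can switch to b3 (6 → 9). Not NE.
(Y, b1): Player 1 gets 9, best alternative 8; Player 2 gets 8, best alternative 7. No profitable deviation — NE.
(Y, b2): Player 1 can switch to W (8 → 9). Not NE.
(The remaining 6 profiles each have a profitable deviation by the same check.)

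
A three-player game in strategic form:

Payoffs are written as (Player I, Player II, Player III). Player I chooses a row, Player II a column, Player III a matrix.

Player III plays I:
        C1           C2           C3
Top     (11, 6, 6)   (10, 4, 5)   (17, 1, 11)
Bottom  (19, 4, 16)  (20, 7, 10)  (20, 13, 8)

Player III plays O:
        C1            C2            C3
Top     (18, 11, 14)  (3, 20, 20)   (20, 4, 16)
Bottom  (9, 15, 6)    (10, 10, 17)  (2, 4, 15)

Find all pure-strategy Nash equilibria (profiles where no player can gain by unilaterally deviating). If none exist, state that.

none

(Top, C1, I): Player I can switch to Bottom (11 → 19). Not NE.
(Top, C1, O): Player II can switch to C2 (11 → 20). Not NE.
(Top, C2, I): Player I can switch to Bottom (10 → 20). Not NE.
(Top, C2, O): Player I can switch to Bottom (3 → 10). Not NE.
(Top, C3, I): Player I can switch to Bottom (17 → 20). Not NE.
(Top, C3, O): Player II can switch to C1 (4 → 11). Not NE.
(Bottom, C1, I): Player II can switch to C2 (4 → 7). Not NE.
(Bottom, C1, O): Player I can switch to Top (9 → 18). Not NE.
(The remaining 4 profiles each have a profitable deviation by the same check.)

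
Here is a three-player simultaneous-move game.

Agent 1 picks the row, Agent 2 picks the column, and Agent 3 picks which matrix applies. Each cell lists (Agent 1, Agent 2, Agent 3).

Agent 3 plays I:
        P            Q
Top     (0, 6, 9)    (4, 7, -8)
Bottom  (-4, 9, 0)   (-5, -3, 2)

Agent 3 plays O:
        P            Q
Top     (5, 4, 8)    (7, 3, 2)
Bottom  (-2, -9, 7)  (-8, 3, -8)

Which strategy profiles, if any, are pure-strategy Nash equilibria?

This game has no pure Nash equilibrium.

(Top, P, I): Agent 2 can switch to Q (6 → 7). Not NE.
(Top, P, O): Agent 3 can switch to I (8 → 9). Not NE.
(Top, Q, I): Agent 3 can switch to O (-8 → 2). Not NE.
(Top, Q, O): Agent 2 can switch to P (3 → 4). Not NE.
(Bottom, P, I): Agent 1 can switch to Top (-4 → 0). Not NE.
(Bottom, P, O): Agent 1 can switch to Top (-2 → 5). Not NE.
(Bottom, Q, I): Agent 1 can switch to Top (-5 → 4). Not NE.
(Bottom, Q, O): Agent 1 can switch to Top (-8 → 7). Not NE.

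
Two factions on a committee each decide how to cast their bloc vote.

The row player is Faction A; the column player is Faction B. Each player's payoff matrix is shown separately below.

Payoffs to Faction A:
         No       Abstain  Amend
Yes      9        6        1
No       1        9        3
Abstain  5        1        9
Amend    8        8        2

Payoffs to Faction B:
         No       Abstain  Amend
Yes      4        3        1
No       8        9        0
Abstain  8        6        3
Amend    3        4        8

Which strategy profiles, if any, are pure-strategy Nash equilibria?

Faction A against No: payoffs 9, 1, 5, 8 → best response Yes.
Faction A against Abstain: payoffs 6, 9, 1, 8 → best response No.
Faction A against Amend: payoffs 1, 3, 9, 2 → best response Abstain.
Faction B against Yes: payoffs 4, 3, 1 → best response No.
Faction B against No: payoffs 8, 9, 0 → best response Abstain.
Faction B against Abstain: payoffs 8, 6, 3 → best response No.
Faction B against Amend: payoffs 3, 4, 8 → best response Amend.
Mutual best responses: (Yes, No); (No, Abstain).

The pure Nash equilibria are (Yes, No); (No, Abstain).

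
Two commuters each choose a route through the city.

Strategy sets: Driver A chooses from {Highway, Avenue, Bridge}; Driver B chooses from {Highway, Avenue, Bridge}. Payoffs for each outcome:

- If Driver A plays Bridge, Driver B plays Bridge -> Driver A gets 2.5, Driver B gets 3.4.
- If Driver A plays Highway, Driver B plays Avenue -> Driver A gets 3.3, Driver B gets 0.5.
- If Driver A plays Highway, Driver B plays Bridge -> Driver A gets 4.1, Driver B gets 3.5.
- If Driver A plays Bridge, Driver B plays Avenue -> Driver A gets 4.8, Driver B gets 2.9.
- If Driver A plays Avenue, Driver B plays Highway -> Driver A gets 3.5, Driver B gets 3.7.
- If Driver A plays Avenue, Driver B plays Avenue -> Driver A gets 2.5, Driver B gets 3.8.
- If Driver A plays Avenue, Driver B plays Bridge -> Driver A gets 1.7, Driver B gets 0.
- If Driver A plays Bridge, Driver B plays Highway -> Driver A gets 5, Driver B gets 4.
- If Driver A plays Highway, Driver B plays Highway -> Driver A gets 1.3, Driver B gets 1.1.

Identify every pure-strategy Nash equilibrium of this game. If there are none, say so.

The pure Nash equilibria are (Highway, Bridge) and (Bridge, Highway).

For each player, find the best response to each opponent profile; mutual best responses are the pure NE.
Driver A against Highway: payoffs 1.3, 3.5, 5 → best response Bridge.
Driver A against Avenue: payoffs 3.3, 2.5, 4.8 → best response Bridge.
Driver A against Bridge: payoffs 4.1, 1.7, 2.5 → best response Highway.
Driver B against Highway: payoffs 1.1, 0.5, 3.5 → best response Bridge.
Driver B against Avenue: payoffs 3.7, 3.8, 0 → best response Avenue.
Driver B against Bridge: payoffs 4, 2.9, 3.4 → best response Highway.
Mutual best responses: (Highway, Bridge); (Bridge, Highway).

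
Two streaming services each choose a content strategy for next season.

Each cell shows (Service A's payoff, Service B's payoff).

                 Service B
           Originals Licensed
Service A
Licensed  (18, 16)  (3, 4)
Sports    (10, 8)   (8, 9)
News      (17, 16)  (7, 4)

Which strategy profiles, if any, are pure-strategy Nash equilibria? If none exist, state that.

Pure-strategy Nash equilibria: (Licensed, Originals); (Sports, Licensed)

Mark each player's best response to every combination of opponents' strategies; a profile where every player is best-responding is a pure Nash equilibrium.
Service A against Originals: payoffs 18, 10, 17 → best response Licensed.
Service A against Licensed: payoffs 3, 8, 7 → best response Sports.
Service B against Licensed: payoffs 16, 4 → best response Originals.
Service B against Sports: payoffs 8, 9 → best response Licensed.
Service B against News: payoffs 16, 4 → best response Originals.
Mutual best responses: (Licensed, Originals); (Sports, Licensed).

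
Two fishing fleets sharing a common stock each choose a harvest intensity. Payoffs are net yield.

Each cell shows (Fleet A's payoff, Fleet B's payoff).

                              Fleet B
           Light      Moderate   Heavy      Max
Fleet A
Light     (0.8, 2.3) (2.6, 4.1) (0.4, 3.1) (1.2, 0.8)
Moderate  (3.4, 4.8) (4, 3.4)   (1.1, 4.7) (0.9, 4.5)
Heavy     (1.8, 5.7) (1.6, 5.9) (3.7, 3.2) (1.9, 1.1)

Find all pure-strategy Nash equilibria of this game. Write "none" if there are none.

Fleet A against Light: payoffs 0.8, 3.4, 1.8 → best response Moderate.
Fleet A against Moderate: payoffs 2.6, 4, 1.6 → best response Moderate.
Fleet A against Heavy: payoffs 0.4, 1.1, 3.7 → best response Heavy.
Fleet A against Max: payoffs 1.2, 0.9, 1.9 → best response Heavy.
Fleet B against Light: payoffs 2.3, 4.1, 3.1, 0.8 → best response Moderate.
Fleet B against Moderate: payoffs 4.8, 3.4, 4.7, 4.5 → best response Light.
Fleet B against Heavy: payoffs 5.7, 5.9, 3.2, 1.1 → best response Moderate.
Mutual best responses: (Moderate, Light).

The unique pure-strategy Nash equilibrium is (Moderate, Light).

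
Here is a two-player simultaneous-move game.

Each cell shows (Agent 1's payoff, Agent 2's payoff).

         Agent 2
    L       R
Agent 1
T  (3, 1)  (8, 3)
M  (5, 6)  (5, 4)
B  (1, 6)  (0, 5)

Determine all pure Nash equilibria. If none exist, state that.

Agent 1 against L: payoffs 3, 5, 1 → best response M.
Agent 1 against R: payoffs 8, 5, 0 → best response T.
Agent 2 against T: payoffs 1, 3 → best response R.
Agent 2 against M: payoffs 6, 4 → best response L.
Agent 2 against B: payoffs 6, 5 → best response L.
Mutual best responses: (T, R); (M, L).

Pure-strategy Nash equilibria: (T, R); (M, L)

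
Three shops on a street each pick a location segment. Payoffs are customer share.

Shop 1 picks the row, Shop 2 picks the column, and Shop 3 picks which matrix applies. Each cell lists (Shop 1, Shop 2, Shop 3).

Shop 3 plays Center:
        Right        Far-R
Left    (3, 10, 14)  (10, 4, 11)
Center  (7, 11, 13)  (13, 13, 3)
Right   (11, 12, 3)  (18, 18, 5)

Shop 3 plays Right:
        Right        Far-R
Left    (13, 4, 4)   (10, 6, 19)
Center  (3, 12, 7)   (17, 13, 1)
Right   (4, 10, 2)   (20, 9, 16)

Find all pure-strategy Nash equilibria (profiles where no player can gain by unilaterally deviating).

No pure-strategy Nash equilibrium.

(Left, Right, Center): Shop 1 can switch to Center (3 → 7). Not NE.
(Left, Right, Right): Shop 2 can switch to Far-R (4 → 6). Not NE.
(Left, Far-R, Center): Shop 1 can switch to Center (10 → 13). Not NE.
(Left, Far-R, Right): Shop 1 can switch to Center (10 → 17). Not NE.
(Center, Right, Center): Shop 1 can switch to Right (7 → 11). Not NE.
(Center, Right, Right): Shop 1 can switch to Left (3 → 13). Not NE.
(Center, Far-R, Center): Shop 1 can switch to Right (13 → 18). Not NE.
(Center, Far-R, Right): Shop 1 can switch to Right (17 → 20). Not NE.
(Right, Right, Center): Shop 2 can switch to Far-R (12 → 18). Not NE.
(Right, Right, Right): Shop 1 can switch to Left (4 → 13). Not NE.
(Right, Far-R, Center): Shop 3 can switch to Right (5 → 16). Not NE.
(Right, Far-R, Right): Shop 2 can switch to Right (9 → 10). Not NE.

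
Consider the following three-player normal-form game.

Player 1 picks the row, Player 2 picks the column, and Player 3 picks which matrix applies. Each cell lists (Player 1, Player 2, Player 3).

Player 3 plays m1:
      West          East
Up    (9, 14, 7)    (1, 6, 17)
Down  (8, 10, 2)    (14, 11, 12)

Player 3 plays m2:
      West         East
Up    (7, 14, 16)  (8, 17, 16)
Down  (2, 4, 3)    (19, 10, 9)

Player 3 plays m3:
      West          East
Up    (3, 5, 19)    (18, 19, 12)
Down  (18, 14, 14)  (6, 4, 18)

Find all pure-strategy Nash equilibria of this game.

The unique pure-strategy Nash equilibrium is (Down, West, m3).

For each player, find the best response to each opponent profile; mutual best responses are the pure NE.
Player 1 against (West, m1): payoffs 9, 8 → best response Up.
Player 1 against (West, m2): payoffs 7, 2 → best response Up.
Player 1 against (West, m3): payoffs 3, 18 → best response Down.
Player 1 against (East, m1): payoffs 1, 14 → best response Down.
Player 1 against (East, m2): payoffs 8, 19 → best response Down.
Player 1 against (East, m3): payoffs 18, 6 → best response Up.
Player 2 against (Up, m1): payoffs 14, 6 → best response West.
Player 2 against (Up, m2): payoffs 14, 17 → best response East.
Player 2 against (Up, m3): payoffs 5, 19 → best response East.
Player 2 against (Down, m1): payoffs 10, 11 → best response East.
Player 2 against (Down, m2): payoffs 4, 10 → best response East.
Player 2 against (Down, m3): payoffs 14, 4 → best response West.
Player 3 against (Up, West): payoffs 7, 16, 19 → best response m3.
Player 3 against (Up, East): payoffs 17, 16, 12 → best response m1.
Player 3 against (Down, West): payoffs 2, 3, 14 → best response m3.
Player 3 against (Down, East): payoffs 12, 9, 18 → best response m3.
Mutual best responses: (Down, West, m3).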